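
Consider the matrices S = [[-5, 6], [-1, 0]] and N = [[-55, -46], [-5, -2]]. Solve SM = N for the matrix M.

S is on the left of M, so left-multiply by S⁻¹: M = S⁻¹N.
S has determinant 6; S⁻¹ = [[0, -1], [1/6, -5/6]].
M = S⁻¹N = [[0, -1], [1/6, -5/6]] · [[-55, -46], [-5, -2]] = [[5, 2], [-5, -6]].

M = [[5, 2], [-5, -6]]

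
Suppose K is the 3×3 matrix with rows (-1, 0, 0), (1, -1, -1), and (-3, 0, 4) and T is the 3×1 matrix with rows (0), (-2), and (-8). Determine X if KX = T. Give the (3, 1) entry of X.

Since K multiplies X on the left, X = K⁻¹T.
K has determinant 4; K⁻¹ = [[-1, 0, 0], [-1/4, -1, -1/4], [-3/4, 0, 1/4]].
X = K⁻¹T = [[-1, 0, 0], [-1/4, -1, -1/4], [-3/4, 0, 1/4]] · [[0], [-2], [-8]] = [[0], [4], [-2]].

-2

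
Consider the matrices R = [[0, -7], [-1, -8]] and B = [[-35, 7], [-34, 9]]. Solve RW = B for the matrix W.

W = [[-6, -1], [5, -1]]

R is on the left of W, so left-multiply by R⁻¹: W = R⁻¹B.
R has determinant -7; R⁻¹ = [[8/7, -1], [-1/7, 0]].
W = R⁻¹B = [[8/7, -1], [-1/7, 0]] · [[-35, 7], [-34, 9]] = [[-6, -1], [5, -1]].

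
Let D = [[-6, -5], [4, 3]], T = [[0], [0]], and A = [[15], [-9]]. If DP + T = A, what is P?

DP = A − T = [[15], [-9]].
Since D multiplies P on the left, P = D⁻¹(A − T).
det D = 2, so D⁻¹ = [[3/2, 5/2], [-2, -3]].
P = D⁻¹(A − T) = [[0], [-3]].

P = [[0], [-3]]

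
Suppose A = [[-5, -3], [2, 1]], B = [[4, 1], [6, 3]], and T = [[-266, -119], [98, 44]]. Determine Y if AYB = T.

Isolating Y: multiply by A⁻¹ from the left and B⁻¹ from the right, so Y = A⁻¹TB⁻¹.
det A = 1; the adjugate gives A⁻¹ = [[1, 3], [-2, -5]].
B has determinant 6; B⁻¹ = [[1/2, -1/6], [-1, 2/3]].
A⁻¹T = [[28, 13], [42, 18]].
Y = (A⁻¹T)B⁻¹ = [[1, 4], [3, 5]].

Y = [[1, 4], [3, 5]]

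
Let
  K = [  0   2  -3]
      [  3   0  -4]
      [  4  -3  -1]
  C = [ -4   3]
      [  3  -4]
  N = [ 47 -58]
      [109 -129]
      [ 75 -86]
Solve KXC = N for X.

X = K⁻¹NC⁻¹ (apply K⁻¹ on the left and C⁻¹ on the right).
det K = 1; the adjugate gives K⁻¹ = [[-12, 11, -8], [-13, 12, -9], [-9, 8, -6]].
det C = 7; the adjugate gives C⁻¹ = [[-4/7, -3/7], [-3/7, -4/7]].
K⁻¹N = [[35, -35], [22, -20], [-1, 6]].
X = (K⁻¹N)C⁻¹ = [[-5, 5], [-4, 2], [-2, -3]].

X = [[-5, 5], [-4, 2], [-2, -3]]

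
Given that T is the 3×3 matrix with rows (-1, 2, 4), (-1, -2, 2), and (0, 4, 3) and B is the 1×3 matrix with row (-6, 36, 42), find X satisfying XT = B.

Right-multiplying both sides by T⁻¹ gives X = BT⁻¹.
T has determinant 4; T⁻¹ = [[-7/2, 5/2, 3], [3/4, -3/4, -1/2], [-1, 1, 1]].
X = BT⁻¹ = [[-6, 36, 42]] · [[-7/2, 5/2, 3], [3/4, -3/4, -1/2], [-1, 1, 1]] = [[6, 0, 6]].

X = [[6, 0, 6]]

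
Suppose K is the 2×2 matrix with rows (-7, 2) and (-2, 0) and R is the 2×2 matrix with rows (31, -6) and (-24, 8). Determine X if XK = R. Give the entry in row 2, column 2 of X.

Since K sits to the right of X, X = RK⁻¹.
K has determinant 4; K⁻¹ = [[0, -1/2], [1/2, -7/4]].
X = RK⁻¹ = [[31, -6], [-24, 8]] · [[0, -1/2], [1/2, -7/4]] = [[-3, -5], [4, -2]].

-2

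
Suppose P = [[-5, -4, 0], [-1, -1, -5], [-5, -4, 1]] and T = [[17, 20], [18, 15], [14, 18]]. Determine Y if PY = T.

Left-multiplying both sides by P⁻¹ gives Y = P⁻¹T.
P has determinant 1; P⁻¹ = [[-21, 4, 20], [26, -5, -25], [-1, 0, 1]].
Y = P⁻¹T = [[-21, 4, 20], [26, -5, -25], [-1, 0, 1]] · [[17, 20], [18, 15], [14, 18]] = [[-5, 0], [2, -5], [-3, -2]].

Y = [[-5, 0], [2, -5], [-3, -2]]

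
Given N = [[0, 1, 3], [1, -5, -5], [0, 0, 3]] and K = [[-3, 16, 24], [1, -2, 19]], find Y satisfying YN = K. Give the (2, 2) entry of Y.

N is on the right of Y, so right-multiply by N⁻¹: Y = KN⁻¹.
det N = -3, so N⁻¹ = [[5, 1, -10/3], [1, 0, -1], [0, 0, 1/3]].
Y = KN⁻¹ = [[-3, 16, 24], [1, -2, 19]] · [[5, 1, -10/3], [1, 0, -1], [0, 0, 1/3]] = [[1, -3, 2], [3, 1, 5]].

1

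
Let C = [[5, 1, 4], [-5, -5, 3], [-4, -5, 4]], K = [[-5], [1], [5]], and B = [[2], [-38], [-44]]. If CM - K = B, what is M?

CM = B + K = [[-3], [-37], [-39]].
Since C multiplies M on the left, M = C⁻¹(B + K).
det C = 3; the adjugate gives C⁻¹ = [[-5/3, -8, 23/3], [8/3, 12, -35/3], [5/3, 7, -20/3]].
M = C⁻¹(B + K) = [[2], [3], [-4]].

M = [[2], [3], [-4]]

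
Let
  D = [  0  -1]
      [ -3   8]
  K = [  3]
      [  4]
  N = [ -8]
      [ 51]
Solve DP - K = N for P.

P = [[-5], [5]]

DP = N + K = [[-5], [55]].
D is on the left of P, so left-multiply by D⁻¹: P = D⁻¹(N + K).
det D = -3; the adjugate gives D⁻¹ = [[-8/3, -1/3], [-1, 0]].
P = D⁻¹(N + K) = [[-5], [5]].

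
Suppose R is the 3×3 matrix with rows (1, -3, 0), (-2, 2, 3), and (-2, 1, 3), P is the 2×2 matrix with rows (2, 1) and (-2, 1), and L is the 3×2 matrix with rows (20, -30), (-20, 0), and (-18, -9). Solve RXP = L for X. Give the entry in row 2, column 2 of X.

X = R⁻¹LP⁻¹ (apply R⁻¹ on the left and P⁻¹ on the right).
R has determinant 3; R⁻¹ = [[1, 3, -3], [0, 1, -1], [2/3, 5/3, -4/3]].
det P = 4, so P⁻¹ = [[1/4, -1/4], [1/2, 1/2]].
R⁻¹L = [[14, -3], [-2, 9], [4, -8]].
X = (R⁻¹L)P⁻¹ = [[2, -5], [4, 5], [-3, -5]].

5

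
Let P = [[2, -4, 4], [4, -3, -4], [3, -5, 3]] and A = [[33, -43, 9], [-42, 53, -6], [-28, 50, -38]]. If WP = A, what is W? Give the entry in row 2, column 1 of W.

P is on the right of W, so right-multiply by P⁻¹: W = AP⁻¹.
det P = -6; the adjugate gives P⁻¹ = [[29/6, 4/3, -14/3], [4, 1, -4], [11/6, 1/3, -5/3]].
W = AP⁻¹ = [[33, -43, 9], [-42, 53, -6], [-28, 50, -38]] · [[29/6, 4/3, -14/3], [4, 1, -4], [11/6, 1/3, -5/3]] = [[4, 4, 3], [-2, -5, -6], [-5, 0, -6]].

-2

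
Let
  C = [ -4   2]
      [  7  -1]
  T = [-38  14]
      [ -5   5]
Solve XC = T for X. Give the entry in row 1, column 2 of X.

-2

Right-multiplying both sides by C⁻¹ gives X = TC⁻¹.
det C = -10, so C⁻¹ = [[1/10, 1/5], [7/10, 2/5]].
X = TC⁻¹ = [[-38, 14], [-5, 5]] · [[1/10, 1/5], [7/10, 2/5]] = [[6, -2], [3, 1]].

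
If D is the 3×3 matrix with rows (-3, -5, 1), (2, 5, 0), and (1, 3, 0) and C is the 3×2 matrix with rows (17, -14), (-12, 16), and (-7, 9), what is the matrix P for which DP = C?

D is on the left of P, so left-multiply by D⁻¹: P = D⁻¹C.
det D = 1; the adjugate gives D⁻¹ = [[0, 3, -5], [0, -1, 2], [1, 4, -5]].
P = D⁻¹C = [[0, 3, -5], [0, -1, 2], [1, 4, -5]] · [[17, -14], [-12, 16], [-7, 9]] = [[-1, 3], [-2, 2], [4, 5]].

P = [[-1, 3], [-2, 2], [4, 5]]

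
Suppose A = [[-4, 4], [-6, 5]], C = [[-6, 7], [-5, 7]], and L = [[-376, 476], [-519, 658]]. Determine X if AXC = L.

Left-multiply by A⁻¹ and right-multiply by C⁻¹: X = A⁻¹LC⁻¹.
det A = 4; the adjugate gives A⁻¹ = [[5/4, -1], [3/2, -1]].
det C = -7; the adjugate gives C⁻¹ = [[-1, 1], [-5/7, 6/7]].
A⁻¹L = [[49, -63], [-45, 56]].
X = (A⁻¹L)C⁻¹ = [[-4, -5], [5, 3]].

X = [[-4, -5], [5, 3]]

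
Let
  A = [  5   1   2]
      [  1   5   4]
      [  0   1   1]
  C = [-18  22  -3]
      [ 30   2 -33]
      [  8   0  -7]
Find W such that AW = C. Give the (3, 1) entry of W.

4

A is on the left of W, so left-multiply by A⁻¹: W = A⁻¹C.
A has determinant 6; A⁻¹ = [[1/6, 1/6, -1], [-1/6, 5/6, -3], [1/6, -5/6, 4]].
W = A⁻¹C = [[1/6, 1/6, -1], [-1/6, 5/6, -3], [1/6, -5/6, 4]] · [[-18, 22, -3], [30, 2, -33], [8, 0, -7]] = [[-6, 4, 1], [4, -2, -6], [4, 2, -1]].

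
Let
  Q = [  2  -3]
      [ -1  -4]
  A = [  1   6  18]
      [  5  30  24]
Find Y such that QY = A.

Q is on the left of Y, so left-multiply by Q⁻¹: Y = Q⁻¹A.
det Q = -11; the adjugate gives Q⁻¹ = [[4/11, -3/11], [-1/11, -2/11]].
Y = Q⁻¹A = [[4/11, -3/11], [-1/11, -2/11]] · [[1, 6, 18], [5, 30, 24]] = [[-1, -6, 0], [-1, -6, -6]].

Y = [[-1, -6, 0], [-1, -6, -6]]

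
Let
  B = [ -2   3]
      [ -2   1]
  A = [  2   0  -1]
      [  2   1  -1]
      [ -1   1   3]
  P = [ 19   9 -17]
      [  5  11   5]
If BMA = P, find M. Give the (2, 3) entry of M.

M = B⁻¹PA⁻¹ (apply B⁻¹ on the left and A⁻¹ on the right).
B has determinant 4; B⁻¹ = [[1/4, -3/4], [1/2, -1/2]].
det A = 5; the adjugate gives A⁻¹ = [[4/5, -1/5, 1/5], [-1, 1, 0], [3/5, -2/5, 2/5]].
B⁻¹P = [[1, -6, -8], [7, -1, -11]].
M = (B⁻¹P)A⁻¹ = [[2, -3, -3], [0, 2, -3]].

-3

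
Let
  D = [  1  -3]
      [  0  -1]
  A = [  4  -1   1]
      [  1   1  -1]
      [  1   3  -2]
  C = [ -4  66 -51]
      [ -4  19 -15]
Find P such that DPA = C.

P = [[1, 1, 3], [3, -4, -4]]

P = D⁻¹CA⁻¹ (apply D⁻¹ on the left and A⁻¹ on the right).
D has determinant -1; D⁻¹ = [[1, -3], [0, -1]].
det A = 5, so A⁻¹ = [[1/5, 1/5, 0], [1/5, -9/5, 1], [2/5, -13/5, 1]].
D⁻¹C = [[8, 9, -6], [4, -19, 15]].
P = (D⁻¹C)A⁻¹ = [[1, 1, 3], [3, -4, -4]].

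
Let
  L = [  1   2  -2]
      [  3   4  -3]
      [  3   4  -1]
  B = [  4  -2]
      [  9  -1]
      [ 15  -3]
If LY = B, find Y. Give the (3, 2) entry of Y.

-1

Since L multiplies Y on the left, Y = L⁻¹B.
det L = -4; the adjugate gives L⁻¹ = [[-2, 3/2, -1/2], [3/2, -5/4, 3/4], [0, -1/2, 1/2]].
Y = L⁻¹B = [[-2, 3/2, -1/2], [3/2, -5/4, 3/4], [0, -1/2, 1/2]] · [[4, -2], [9, -1], [15, -3]] = [[-2, 4], [6, -4], [3, -1]].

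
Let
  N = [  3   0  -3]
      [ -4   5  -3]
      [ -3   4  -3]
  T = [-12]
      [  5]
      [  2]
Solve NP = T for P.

P = [[-1], [2], [3]]

N is on the left of P, so left-multiply by N⁻¹: P = N⁻¹T.
N has determinant -6; N⁻¹ = [[1/2, 2, -5/2], [1/2, 3, -7/2], [1/6, 2, -5/2]].
P = N⁻¹T = [[1/2, 2, -5/2], [1/2, 3, -7/2], [1/6, 2, -5/2]] · [[-12], [5], [2]] = [[-1], [2], [3]].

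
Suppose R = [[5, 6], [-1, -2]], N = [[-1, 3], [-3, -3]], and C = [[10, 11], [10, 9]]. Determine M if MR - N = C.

M = [[1, -4], [2, 3]]

MR = C + N = [[9, 14], [7, 6]].
R is on the right of M, so right-multiply by R⁻¹: M = (C + N)R⁻¹.
R has determinant -4; R⁻¹ = [[1/2, 3/2], [-1/4, -5/4]].
M = (C + N)R⁻¹ = [[1, -4], [2, 3]].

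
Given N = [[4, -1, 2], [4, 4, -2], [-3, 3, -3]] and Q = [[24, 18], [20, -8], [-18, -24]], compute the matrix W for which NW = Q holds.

Since N multiplies W on the left, W = N⁻¹Q.
det N = 6, so N⁻¹ = [[-1, 1/2, -1], [3, -1, 8/3], [4, -3/2, 10/3]].
W = N⁻¹Q = [[-1, 1/2, -1], [3, -1, 8/3], [4, -3/2, 10/3]] · [[24, 18], [20, -8], [-18, -24]] = [[4, 2], [4, -2], [6, 4]].

W = [[4, 2], [4, -2], [6, 4]]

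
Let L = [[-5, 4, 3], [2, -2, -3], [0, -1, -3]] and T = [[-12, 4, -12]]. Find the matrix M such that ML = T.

Right-multiplying both sides by L⁻¹ gives M = TL⁻¹.
det L = 3, so L⁻¹ = [[1, 3, -2], [2, 5, -3], [-2/3, -5/3, 2/3]].
M = TL⁻¹ = [[-12, 4, -12]] · [[1, 3, -2], [2, 5, -3], [-2/3, -5/3, 2/3]] = [[4, 4, 4]].

M = [[4, 4, 4]]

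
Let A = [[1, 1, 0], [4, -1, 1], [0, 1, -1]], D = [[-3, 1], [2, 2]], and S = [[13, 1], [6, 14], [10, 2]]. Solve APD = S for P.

P = [[0, 2], [-3, 0], [-1, -2]]

Isolating P: multiply by A⁻¹ from the left and D⁻¹ from the right, so P = A⁻¹SD⁻¹.
A has determinant 4; A⁻¹ = [[0, 1/4, 1/4], [1, -1/4, -1/4], [1, -1/4, -5/4]].
D has determinant -8; D⁻¹ = [[-1/4, 1/8], [1/4, 3/8]].
A⁻¹S = [[4, 4], [9, -3], [-1, -5]].
P = (A⁻¹S)D⁻¹ = [[0, 2], [-3, 0], [-1, -2]].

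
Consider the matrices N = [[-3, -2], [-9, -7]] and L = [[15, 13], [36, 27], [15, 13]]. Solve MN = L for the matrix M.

Right-multiplying both sides by N⁻¹ gives M = LN⁻¹.
det N = 3; the adjugate gives N⁻¹ = [[-7/3, 2/3], [3, -1]].
M = LN⁻¹ = [[15, 13], [36, 27], [15, 13]] · [[-7/3, 2/3], [3, -1]] = [[4, -3], [-3, -3], [4, -3]].

M = [[4, -3], [-3, -3], [4, -3]]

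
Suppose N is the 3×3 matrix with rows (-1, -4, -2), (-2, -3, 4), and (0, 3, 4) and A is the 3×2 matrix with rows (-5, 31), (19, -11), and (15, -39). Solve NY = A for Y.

Left-multiplying both sides by N⁻¹ gives Y = N⁻¹A.
det N = 4; the adjugate gives N⁻¹ = [[-6, 5/2, -11/2], [2, -1, 2], [-3/2, 3/4, -5/4]].
Y = N⁻¹A = [[-6, 5/2, -11/2], [2, -1, 2], [-3/2, 3/4, -5/4]] · [[-5, 31], [19, -11], [15, -39]] = [[-5, 1], [1, -5], [3, -6]].

Y = [[-5, 1], [1, -5], [3, -6]]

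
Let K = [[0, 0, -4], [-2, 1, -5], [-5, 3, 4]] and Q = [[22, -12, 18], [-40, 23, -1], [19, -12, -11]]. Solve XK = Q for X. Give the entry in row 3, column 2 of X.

K is on the right of X, so right-multiply by K⁻¹: X = QK⁻¹.
det K = 4; the adjugate gives K⁻¹ = [[19/4, -3, 1], [33/4, -5, 2], [-1/4, 0, 0]].
X = QK⁻¹ = [[22, -12, 18], [-40, 23, -1], [19, -12, -11]] · [[19/4, -3, 1], [33/4, -5, 2], [-1/4, 0, 0]] = [[1, -6, -2], [0, 5, 6], [-6, 3, -5]].

3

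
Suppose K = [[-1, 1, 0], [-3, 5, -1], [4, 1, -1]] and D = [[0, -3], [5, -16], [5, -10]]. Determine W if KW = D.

K is on the left of W, so left-multiply by K⁻¹: W = K⁻¹D.
det K = -3, so K⁻¹ = [[4/3, -1/3, 1/3], [7/3, -1/3, 1/3], [23/3, -5/3, 2/3]].
W = K⁻¹D = [[4/3, -1/3, 1/3], [7/3, -1/3, 1/3], [23/3, -5/3, 2/3]] · [[0, -3], [5, -16], [5, -10]] = [[0, -2], [0, -5], [-5, -3]].

W = [[0, -2], [0, -5], [-5, -3]]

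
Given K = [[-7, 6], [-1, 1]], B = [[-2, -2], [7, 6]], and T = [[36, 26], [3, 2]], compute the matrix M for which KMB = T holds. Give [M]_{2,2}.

-3

Left-multiply by K⁻¹ and right-multiply by B⁻¹: M = K⁻¹TB⁻¹.
K has determinant -1; K⁻¹ = [[-1, 6], [-1, 7]].
det B = 2, so B⁻¹ = [[3, 1], [-7/2, -1]].
K⁻¹T = [[-18, -14], [-15, -12]].
M = (K⁻¹T)B⁻¹ = [[-5, -4], [-3, -3]].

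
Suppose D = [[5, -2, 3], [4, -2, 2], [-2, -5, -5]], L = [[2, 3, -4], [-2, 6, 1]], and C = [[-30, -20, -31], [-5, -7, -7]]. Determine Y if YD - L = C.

YD = C + L = [[-28, -17, -35], [-7, -1, -6]].
Right-multiplying both sides by D⁻¹ gives Y = (C + L)D⁻¹.
det D = -4, so D⁻¹ = [[-5, 25/4, -1/2], [-4, 19/4, -1/2], [6, -29/4, 1/2]].
Y = (C + L)D⁻¹ = [[-2, -2, 5], [3, -5, 1]].

Y = [[-2, -2, 5], [3, -5, 1]]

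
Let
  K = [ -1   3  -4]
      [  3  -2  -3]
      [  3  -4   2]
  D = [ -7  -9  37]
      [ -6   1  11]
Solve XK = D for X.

X = [[-5, -5, 1], [-3, -1, -2]]

Since K sits to the right of X, X = DK⁻¹.
det K = -5, so K⁻¹ = [[16/5, -2, 17/5], [3, -2, 3], [6/5, -1, 7/5]].
X = DK⁻¹ = [[-7, -9, 37], [-6, 1, 11]] · [[16/5, -2, 17/5], [3, -2, 3], [6/5, -1, 7/5]] = [[-5, -5, 1], [-3, -1, -2]].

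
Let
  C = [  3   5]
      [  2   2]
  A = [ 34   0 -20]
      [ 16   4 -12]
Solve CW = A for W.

Left-multiplying both sides by C⁻¹ gives W = C⁻¹A.
det C = -4; the adjugate gives C⁻¹ = [[-1/2, 5/4], [1/2, -3/4]].
W = C⁻¹A = [[-1/2, 5/4], [1/2, -3/4]] · [[34, 0, -20], [16, 4, -12]] = [[3, 5, -5], [5, -3, -1]].

W = [[3, 5, -5], [5, -3, -1]]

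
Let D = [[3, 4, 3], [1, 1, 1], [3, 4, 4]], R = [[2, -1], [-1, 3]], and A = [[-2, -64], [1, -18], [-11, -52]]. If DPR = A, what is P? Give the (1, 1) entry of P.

5

Left-multiply by D⁻¹ and right-multiply by R⁻¹: P = D⁻¹AR⁻¹.
D has determinant -1; D⁻¹ = [[0, 4, -1], [1, -3, 0], [-1, 0, 1]].
R has determinant 5; R⁻¹ = [[3/5, 1/5], [1/5, 2/5]].
D⁻¹A = [[15, -20], [-5, -10], [-9, 12]].
P = (D⁻¹A)R⁻¹ = [[5, -5], [-5, -5], [-3, 3]].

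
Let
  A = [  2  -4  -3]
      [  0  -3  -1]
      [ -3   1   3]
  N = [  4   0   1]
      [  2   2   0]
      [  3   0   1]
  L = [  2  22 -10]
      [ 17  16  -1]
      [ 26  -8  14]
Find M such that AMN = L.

M = [[4, -4, -5], [-2, -1, 1], [2, -5, 2]]

M = A⁻¹LN⁻¹ (apply A⁻¹ on the left and N⁻¹ on the right).
det A = -1; the adjugate gives A⁻¹ = [[8, -9, 5], [-3, 3, -2], [9, -10, 6]].
det N = 2, so N⁻¹ = [[1, 0, -1], [-1, 1/2, 1], [-3, 0, 4]].
A⁻¹L = [[-7, -8, -1], [-7, -2, -1], [4, -10, 4]].
M = (A⁻¹L)N⁻¹ = [[4, -4, -5], [-2, -1, 1], [2, -5, 2]].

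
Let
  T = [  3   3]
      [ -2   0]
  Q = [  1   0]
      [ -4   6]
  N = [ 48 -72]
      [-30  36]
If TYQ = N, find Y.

Y = [[3, -3], [-3, -1]]

Left-multiply by T⁻¹ and right-multiply by Q⁻¹: Y = T⁻¹NQ⁻¹.
det T = 6, so T⁻¹ = [[0, -1/2], [1/3, 1/2]].
det Q = 6, so Q⁻¹ = [[1, 0], [2/3, 1/6]].
T⁻¹N = [[15, -18], [1, -6]].
Y = (T⁻¹N)Q⁻¹ = [[3, -3], [-3, -1]].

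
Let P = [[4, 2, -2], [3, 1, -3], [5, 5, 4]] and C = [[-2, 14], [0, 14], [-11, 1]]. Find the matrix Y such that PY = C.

Left-multiplying both sides by P⁻¹ gives Y = P⁻¹C.
P has determinant 2; P⁻¹ = [[19/2, -9, -2], [-27/2, 13, 3], [5, -5, -1]].
Y = P⁻¹C = [[19/2, -9, -2], [-27/2, 13, 3], [5, -5, -1]] · [[-2, 14], [0, 14], [-11, 1]] = [[3, 5], [-6, -4], [1, -1]].

Y = [[3, 5], [-6, -4], [1, -1]]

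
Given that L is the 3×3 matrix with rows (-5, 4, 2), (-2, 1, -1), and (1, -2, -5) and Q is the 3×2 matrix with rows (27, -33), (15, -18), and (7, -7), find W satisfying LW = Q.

W = [[-3, 5], [5, -4], [-4, 4]]

Left-multiplying both sides by L⁻¹ gives W = L⁻¹Q.
det L = -3, so L⁻¹ = [[7/3, -16/3, 2], [11/3, -23/3, 3], [-1, 2, -1]].
W = L⁻¹Q = [[7/3, -16/3, 2], [11/3, -23/3, 3], [-1, 2, -1]] · [[27, -33], [15, -18], [7, -7]] = [[-3, 5], [5, -4], [-4, 4]].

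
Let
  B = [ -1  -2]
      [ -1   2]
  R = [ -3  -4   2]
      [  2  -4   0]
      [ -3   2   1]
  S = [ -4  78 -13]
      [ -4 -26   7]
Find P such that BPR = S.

Isolating P: multiply by B⁻¹ from the left and R⁻¹ from the right, so P = B⁻¹SR⁻¹.
det B = -4, so B⁻¹ = [[-1/2, -1/2], [-1/4, 1/4]].
R has determinant 4; R⁻¹ = [[-1, 2, 2], [-1/2, 3/4, 1], [-2, 9/2, 5]].
B⁻¹S = [[4, -26, 3], [0, -26, 5]].
P = (B⁻¹S)R⁻¹ = [[3, 2, -3], [3, 3, -1]].

P = [[3, 2, -3], [3, 3, -1]]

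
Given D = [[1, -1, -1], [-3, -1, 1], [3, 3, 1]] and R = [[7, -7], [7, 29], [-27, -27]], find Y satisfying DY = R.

Y = [[-3, -6], [-4, -5], [-6, 6]]

Left-multiplying both sides by D⁻¹ gives Y = D⁻¹R.
det D = -4; the adjugate gives D⁻¹ = [[1, 1/2, 1/2], [-3/2, -1, -1/2], [3/2, 3/2, 1]].
Y = D⁻¹R = [[1, 1/2, 1/2], [-3/2, -1, -1/2], [3/2, 3/2, 1]] · [[7, -7], [7, 29], [-27, -27]] = [[-3, -6], [-4, -5], [-6, 6]].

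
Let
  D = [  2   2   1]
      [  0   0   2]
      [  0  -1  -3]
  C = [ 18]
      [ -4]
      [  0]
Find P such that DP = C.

P = [[4], [6], [-2]]

Since D multiplies P on the left, P = D⁻¹C.
D has determinant 4; D⁻¹ = [[1/2, 5/4, 1], [0, -3/2, -1], [0, 1/2, 0]].
P = D⁻¹C = [[1/2, 5/4, 1], [0, -3/2, -1], [0, 1/2, 0]] · [[18], [-4], [0]] = [[4], [6], [-2]].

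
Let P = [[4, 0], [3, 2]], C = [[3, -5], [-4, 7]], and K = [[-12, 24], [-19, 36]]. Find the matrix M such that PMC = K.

M = [[3, 3], [1, 2]]

Isolating M: multiply by P⁻¹ from the left and C⁻¹ from the right, so M = P⁻¹KC⁻¹.
det P = 8, so P⁻¹ = [[1/4, 0], [-3/8, 1/2]].
C has determinant 1; C⁻¹ = [[7, 5], [4, 3]].
P⁻¹K = [[-3, 6], [-5, 9]].
M = (P⁻¹K)C⁻¹ = [[3, 3], [1, 2]].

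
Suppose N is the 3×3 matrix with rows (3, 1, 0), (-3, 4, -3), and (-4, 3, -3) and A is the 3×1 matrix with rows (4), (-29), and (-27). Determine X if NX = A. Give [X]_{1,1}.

Left-multiplying both sides by N⁻¹ gives X = N⁻¹A.
det N = -6; the adjugate gives N⁻¹ = [[1/2, -1/2, 1/2], [-1/2, 3/2, -3/2], [-7/6, 13/6, -5/2]].
X = N⁻¹A = [[1/2, -1/2, 1/2], [-1/2, 3/2, -3/2], [-7/6, 13/6, -5/2]] · [[4], [-29], [-27]] = [[3], [-5], [0]].

3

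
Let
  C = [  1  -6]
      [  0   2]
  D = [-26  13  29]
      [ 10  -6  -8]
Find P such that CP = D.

P = [[4, -5, 5], [5, -3, -4]]

Since C multiplies P on the left, P = C⁻¹D.
C has determinant 2; C⁻¹ = [[1, 3], [0, 1/2]].
P = C⁻¹D = [[1, 3], [0, 1/2]] · [[-26, 13, 29], [10, -6, -8]] = [[4, -5, 5], [5, -3, -4]].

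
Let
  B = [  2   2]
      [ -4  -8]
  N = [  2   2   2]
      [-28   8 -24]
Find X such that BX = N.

B is on the left of X, so left-multiply by B⁻¹: X = B⁻¹N.
B has determinant -8; B⁻¹ = [[1, 1/4], [-1/2, -1/4]].
X = B⁻¹N = [[1, 1/4], [-1/2, -1/4]] · [[2, 2, 2], [-28, 8, -24]] = [[-5, 4, -4], [6, -3, 5]].

X = [[-5, 4, -4], [6, -3, 5]]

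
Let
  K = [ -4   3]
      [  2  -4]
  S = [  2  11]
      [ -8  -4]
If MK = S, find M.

K is on the right of M, so right-multiply by K⁻¹: M = SK⁻¹.
det K = 10; the adjugate gives K⁻¹ = [[-2/5, -3/10], [-1/5, -2/5]].
M = SK⁻¹ = [[2, 11], [-8, -4]] · [[-2/5, -3/10], [-1/5, -2/5]] = [[-3, -5], [4, 4]].

M = [[-3, -5], [4, 4]]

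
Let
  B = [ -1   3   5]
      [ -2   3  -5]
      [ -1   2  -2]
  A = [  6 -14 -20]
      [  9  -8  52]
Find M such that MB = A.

Since B sits to the right of M, M = AB⁻¹.
det B = -6, so B⁻¹ = [[-2/3, -8/3, 5], [-1/6, -7/6, 5/2], [1/6, 1/6, -1/2]].
M = AB⁻¹ = [[6, -14, -20], [9, -8, 52]] · [[-2/3, -8/3, 5], [-1/6, -7/6, 5/2], [1/6, 1/6, -1/2]] = [[-5, -3, 5], [4, -6, -1]].

M = [[-5, -3, 5], [4, -6, -1]]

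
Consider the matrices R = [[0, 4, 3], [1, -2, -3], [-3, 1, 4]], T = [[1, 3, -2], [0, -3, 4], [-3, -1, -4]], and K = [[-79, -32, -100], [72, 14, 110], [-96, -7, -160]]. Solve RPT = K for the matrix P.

P = [[-5, -5, -4], [-1, 2, 2], [-2, -5, 5]]

P = R⁻¹KT⁻¹ (apply R⁻¹ on the left and T⁻¹ on the right).
R has determinant 5; R⁻¹ = [[-1, -13/5, -6/5], [1, 9/5, 3/5], [-1, -12/5, -4/5]].
det T = -2, so T⁻¹ = [[-8, -7, -3], [6, 5, 2], [9/2, 4, 3/2]].
R⁻¹K = [[7, 4, 6], [-7, -11, 2], [-17, 4, -36]].
P = (R⁻¹K)T⁻¹ = [[-5, -5, -4], [-1, 2, 2], [-2, -5, 5]].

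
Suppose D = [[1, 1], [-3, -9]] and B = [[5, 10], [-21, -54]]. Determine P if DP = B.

Since D multiplies P on the left, P = D⁻¹B.
det D = -6; the adjugate gives D⁻¹ = [[3/2, 1/6], [-1/2, -1/6]].
P = D⁻¹B = [[3/2, 1/6], [-1/2, -1/6]] · [[5, 10], [-21, -54]] = [[4, 6], [1, 4]].

P = [[4, 6], [1, 4]]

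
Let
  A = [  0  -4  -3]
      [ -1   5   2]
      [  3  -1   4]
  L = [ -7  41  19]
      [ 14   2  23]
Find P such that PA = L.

P = [[-5, 4, -1], [3, 4, 6]]

Since A sits to the right of P, P = LA⁻¹.
A has determinant 2; A⁻¹ = [[11, 19/2, 7/2], [5, 9/2, 3/2], [-7, -6, -2]].
P = LA⁻¹ = [[-7, 41, 19], [14, 2, 23]] · [[11, 19/2, 7/2], [5, 9/2, 3/2], [-7, -6, -2]] = [[-5, 4, -1], [3, 4, 6]].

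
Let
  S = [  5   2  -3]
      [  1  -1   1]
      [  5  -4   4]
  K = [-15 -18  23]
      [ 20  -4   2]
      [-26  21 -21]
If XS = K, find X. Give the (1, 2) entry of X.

S is on the right of X, so right-multiply by S⁻¹: X = KS⁻¹.
det S = -1; the adjugate gives S⁻¹ = [[0, -4, 1], [-1, -35, 8], [-1, -30, 7]].
X = KS⁻¹ = [[-15, -18, 23], [20, -4, 2], [-26, 21, -21]] · [[0, -4, 1], [-1, -35, 8], [-1, -30, 7]] = [[-5, 0, 2], [2, 0, 2], [0, -1, -5]].

0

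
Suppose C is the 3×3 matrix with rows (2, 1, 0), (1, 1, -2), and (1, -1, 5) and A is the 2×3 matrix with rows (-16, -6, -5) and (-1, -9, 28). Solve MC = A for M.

M = [[-4, -5, -3], [-4, 1, 6]]

Since C sits to the right of M, M = AC⁻¹.
C has determinant -1; C⁻¹ = [[-3, 5, 2], [7, -10, -4], [2, -3, -1]].
M = AC⁻¹ = [[-16, -6, -5], [-1, -9, 28]] · [[-3, 5, 2], [7, -10, -4], [2, -3, -1]] = [[-4, -5, -3], [-4, 1, 6]].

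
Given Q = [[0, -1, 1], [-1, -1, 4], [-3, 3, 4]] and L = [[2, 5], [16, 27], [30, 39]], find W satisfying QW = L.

Left-multiplying both sides by Q⁻¹ gives W = Q⁻¹L.
Q has determinant 2; Q⁻¹ = [[-8, 7/2, -3/2], [-4, 3/2, -1/2], [-3, 3/2, -1/2]].
W = Q⁻¹L = [[-8, 7/2, -3/2], [-4, 3/2, -1/2], [-3, 3/2, -1/2]] · [[2, 5], [16, 27], [30, 39]] = [[-5, -4], [1, 1], [3, 6]].

W = [[-5, -4], [1, 1], [3, 6]]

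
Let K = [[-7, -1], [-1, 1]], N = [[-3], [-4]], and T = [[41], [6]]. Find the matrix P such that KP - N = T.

KP = T + N = [[38], [2]].
Left-multiplying both sides by K⁻¹ gives P = K⁻¹(T + N).
K has determinant -8; K⁻¹ = [[-1/8, -1/8], [-1/8, 7/8]].
P = K⁻¹(T + N) = [[-5], [-3]].

P = [[-5], [-3]]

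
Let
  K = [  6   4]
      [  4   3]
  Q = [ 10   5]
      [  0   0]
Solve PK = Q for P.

P = [[5, -5], [0, 0]]

K is on the right of P, so right-multiply by K⁻¹: P = QK⁻¹.
K has determinant 2; K⁻¹ = [[3/2, -2], [-2, 3]].
P = QK⁻¹ = [[10, 5], [0, 0]] · [[3/2, -2], [-2, 3]] = [[5, -5], [0, 0]].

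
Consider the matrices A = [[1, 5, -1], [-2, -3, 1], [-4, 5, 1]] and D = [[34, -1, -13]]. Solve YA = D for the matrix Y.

Since A sits to the right of Y, Y = DA⁻¹.
det A = 4; the adjugate gives A⁻¹ = [[-2, -5/2, 1/2], [-1/2, -3/4, 1/4], [-11/2, -25/4, 7/4]].
Y = DA⁻¹ = [[34, -1, -13]] · [[-2, -5/2, 1/2], [-1/2, -3/4, 1/4], [-11/2, -25/4, 7/4]] = [[4, -3, -6]].

Y = [[4, -3, -6]]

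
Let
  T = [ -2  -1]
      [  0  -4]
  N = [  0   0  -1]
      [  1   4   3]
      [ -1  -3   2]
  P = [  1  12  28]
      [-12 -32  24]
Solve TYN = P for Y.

Y = [[-5, -4, -2], [-5, -1, -4]]

Y = T⁻¹PN⁻¹ (apply T⁻¹ on the left and N⁻¹ on the right).
det T = 8; the adjugate gives T⁻¹ = [[-1/2, 1/8], [0, -1/4]].
det N = -1; the adjugate gives N⁻¹ = [[-17, -3, -4], [5, 1, 1], [-1, 0, 0]].
T⁻¹P = [[-2, -10, -11], [3, 8, -6]].
Y = (T⁻¹P)N⁻¹ = [[-5, -4, -2], [-5, -1, -4]].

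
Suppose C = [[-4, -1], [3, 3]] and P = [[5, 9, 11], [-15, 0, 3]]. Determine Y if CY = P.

Y = [[0, -3, -4], [-5, 3, 5]]

Left-multiplying both sides by C⁻¹ gives Y = C⁻¹P.
C has determinant -9; C⁻¹ = [[-1/3, -1/9], [1/3, 4/9]].
Y = C⁻¹P = [[-1/3, -1/9], [1/3, 4/9]] · [[5, 9, 11], [-15, 0, 3]] = [[0, -3, -4], [-5, 3, 5]].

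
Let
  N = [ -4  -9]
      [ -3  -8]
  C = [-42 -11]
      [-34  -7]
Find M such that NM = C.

N is on the left of M, so left-multiply by N⁻¹: M = N⁻¹C.
det N = 5, so N⁻¹ = [[-8/5, 9/5], [3/5, -4/5]].
M = N⁻¹C = [[-8/5, 9/5], [3/5, -4/5]] · [[-42, -11], [-34, -7]] = [[6, 5], [2, -1]].

M = [[6, 5], [2, -1]]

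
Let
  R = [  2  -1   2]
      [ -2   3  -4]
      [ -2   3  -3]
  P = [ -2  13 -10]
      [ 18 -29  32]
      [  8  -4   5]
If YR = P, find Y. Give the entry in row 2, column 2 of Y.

-4

R is on the right of Y, so right-multiply by R⁻¹: Y = PR⁻¹.
R has determinant 4; R⁻¹ = [[3/4, 3/4, -1/2], [1/2, -1/2, 1], [0, -1, 1]].
Y = PR⁻¹ = [[-2, 13, -10], [18, -29, 32], [8, -4, 5]] · [[3/4, 3/4, -1/2], [1/2, -1/2, 1], [0, -1, 1]] = [[5, 2, 4], [-1, -4, -6], [4, 3, -3]].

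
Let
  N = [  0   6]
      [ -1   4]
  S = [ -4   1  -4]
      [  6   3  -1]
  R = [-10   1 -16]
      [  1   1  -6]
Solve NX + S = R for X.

NX = R − S = [[-6, 0, -12], [-5, -2, -5]].
N is on the left of X, so left-multiply by N⁻¹: X = N⁻¹(R − S).
det N = 6, so N⁻¹ = [[2/3, -1], [1/6, 0]].
X = N⁻¹(R − S) = [[1, 2, -3], [-1, 0, -2]].

X = [[1, 2, -3], [-1, 0, -2]]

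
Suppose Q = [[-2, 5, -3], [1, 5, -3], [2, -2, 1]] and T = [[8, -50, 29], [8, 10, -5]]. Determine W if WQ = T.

Right-multiplying both sides by Q⁻¹ gives W = TQ⁻¹.
Q has determinant 3; Q⁻¹ = [[-1/3, 1/3, 0], [-7/3, 4/3, -3], [-4, 2, -5]].
W = TQ⁻¹ = [[8, -50, 29], [8, 10, -5]] · [[-1/3, 1/3, 0], [-7/3, 4/3, -3], [-4, 2, -5]] = [[-2, -6, 5], [-6, 6, -5]].

W = [[-2, -6, 5], [-6, 6, -5]]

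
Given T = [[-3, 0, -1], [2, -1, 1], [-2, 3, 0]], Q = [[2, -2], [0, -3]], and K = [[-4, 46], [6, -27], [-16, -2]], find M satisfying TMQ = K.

M = T⁻¹KQ⁻¹ (apply T⁻¹ on the left and Q⁻¹ on the right).
T has determinant 5; T⁻¹ = [[-3/5, -3/5, -1/5], [-2/5, -2/5, 1/5], [4/5, 9/5, 3/5]].
det Q = -6, so Q⁻¹ = [[1/2, -1/3], [0, -1/3]].
T⁻¹K = [[2, -11], [-4, -8], [-2, -13]].
M = (T⁻¹K)Q⁻¹ = [[1, 3], [-2, 4], [-1, 5]].

M = [[1, 3], [-2, 4], [-1, 5]]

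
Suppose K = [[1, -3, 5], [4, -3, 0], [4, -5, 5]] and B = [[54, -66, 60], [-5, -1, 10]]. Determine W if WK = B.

Since K sits to the right of W, W = BK⁻¹.
K has determinant 5; K⁻¹ = [[-3, -2, 3], [-4, -3, 4], [-8/5, -7/5, 9/5]].
W = BK⁻¹ = [[54, -66, 60], [-5, -1, 10]] · [[-3, -2, 3], [-4, -3, 4], [-8/5, -7/5, 9/5]] = [[6, 6, 6], [3, -1, -1]].

W = [[6, 6, 6], [3, -1, -1]]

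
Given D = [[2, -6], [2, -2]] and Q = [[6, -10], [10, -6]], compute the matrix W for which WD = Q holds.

W = [[1, 2], [-1, 6]]

D is on the right of W, so right-multiply by D⁻¹: W = QD⁻¹.
det D = 8, so D⁻¹ = [[-1/4, 3/4], [-1/4, 1/4]].
W = QD⁻¹ = [[6, -10], [10, -6]] · [[-1/4, 3/4], [-1/4, 1/4]] = [[1, 2], [-1, 6]].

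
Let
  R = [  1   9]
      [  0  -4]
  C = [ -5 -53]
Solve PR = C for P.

Right-multiplying both sides by R⁻¹ gives P = CR⁻¹.
det R = -4; the adjugate gives R⁻¹ = [[1, 9/4], [0, -1/4]].
P = CR⁻¹ = [[-5, -53]] · [[1, 9/4], [0, -1/4]] = [[-5, 2]].

P = [[-5, 2]]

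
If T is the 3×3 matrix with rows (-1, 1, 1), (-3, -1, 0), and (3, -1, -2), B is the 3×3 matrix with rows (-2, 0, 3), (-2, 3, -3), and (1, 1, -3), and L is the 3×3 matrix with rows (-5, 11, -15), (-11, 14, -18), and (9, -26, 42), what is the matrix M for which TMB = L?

M = [[2, -3, 4], [4, 0, 1], [-4, 1, 2]]

Left-multiply by T⁻¹ and right-multiply by B⁻¹: M = T⁻¹LB⁻¹.
T has determinant -2; T⁻¹ = [[-1, -1/2, -1/2], [3, 1/2, 3/2], [-3, -1, -2]].
B has determinant -3; B⁻¹ = [[2, -1, 3], [3, -1, 4], [5/3, -2/3, 2]].
T⁻¹L = [[6, -5, 3], [-7, 1, 9], [8, 5, -21]].
M = (T⁻¹L)B⁻¹ = [[2, -3, 4], [4, 0, 1], [-4, 1, 2]].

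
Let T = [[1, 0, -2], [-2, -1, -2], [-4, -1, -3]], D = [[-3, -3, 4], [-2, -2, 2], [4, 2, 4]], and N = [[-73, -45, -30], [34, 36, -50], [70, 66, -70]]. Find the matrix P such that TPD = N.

P = [[5, -1, -4], [2, 5, -1], [-2, 2, 5]]

Isolating P: multiply by T⁻¹ from the left and D⁻¹ from the right, so P = T⁻¹ND⁻¹.
T has determinant 5; T⁻¹ = [[1/5, 2/5, -2/5], [2/5, -11/5, 6/5], [-2/5, 1/5, -1/5]].
D has determinant 4; D⁻¹ = [[-3, 5, 1/2], [4, -7, -1/2], [1, -3/2, 0]].
T⁻¹N = [[-29, -21, 2], [-20, -18, 14], [22, 12, 16]].
P = (T⁻¹N)D⁻¹ = [[5, -1, -4], [2, 5, -1], [-2, 2, 5]].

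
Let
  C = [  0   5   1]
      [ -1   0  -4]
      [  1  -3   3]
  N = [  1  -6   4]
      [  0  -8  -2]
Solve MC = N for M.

C is on the right of M, so right-multiply by C⁻¹: M = NC⁻¹.
C has determinant -2; C⁻¹ = [[6, 9, 10], [1/2, 1/2, 1/2], [-3/2, -5/2, -5/2]].
M = NC⁻¹ = [[1, -6, 4], [0, -8, -2]] · [[6, 9, 10], [1/2, 1/2, 1/2], [-3/2, -5/2, -5/2]] = [[-3, -4, -3], [-1, 1, 1]].

M = [[-3, -4, -3], [-1, 1, 1]]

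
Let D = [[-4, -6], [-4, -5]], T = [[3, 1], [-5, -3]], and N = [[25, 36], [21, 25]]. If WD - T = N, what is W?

WD = N + T = [[28, 37], [16, 22]].
Right-multiplying both sides by D⁻¹ gives W = (N + T)D⁻¹.
D has determinant -4; D⁻¹ = [[5/4, -3/2], [-1, 1]].
W = (N + T)D⁻¹ = [[-2, -5], [-2, -2]].

W = [[-2, -5], [-2, -2]]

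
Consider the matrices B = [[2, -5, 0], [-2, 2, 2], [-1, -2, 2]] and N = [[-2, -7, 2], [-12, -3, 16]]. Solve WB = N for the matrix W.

Right-multiplying both sides by B⁻¹ gives W = NB⁻¹.
det B = 6, so B⁻¹ = [[4/3, 5/3, -5/3], [1/3, 2/3, -2/3], [1, 3/2, -1]].
W = NB⁻¹ = [[-2, -7, 2], [-12, -3, 16]] · [[4/3, 5/3, -5/3], [1/3, 2/3, -2/3], [1, 3/2, -1]] = [[-3, -5, 6], [-1, 2, 6]].

W = [[-3, -5, 6], [-1, 2, 6]]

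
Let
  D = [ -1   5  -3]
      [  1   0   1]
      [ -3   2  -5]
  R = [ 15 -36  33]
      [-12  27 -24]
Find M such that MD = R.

M = [[-6, 0, -3], [5, -4, 1]]

Right-multiplying both sides by D⁻¹ gives M = RD⁻¹.
D has determinant 6; D⁻¹ = [[-1/3, 19/6, 5/6], [1/3, -2/3, -1/3], [1/3, -13/6, -5/6]].
M = RD⁻¹ = [[15, -36, 33], [-12, 27, -24]] · [[-1/3, 19/6, 5/6], [1/3, -2/3, -1/3], [1/3, -13/6, -5/6]] = [[-6, 0, -3], [5, -4, 1]].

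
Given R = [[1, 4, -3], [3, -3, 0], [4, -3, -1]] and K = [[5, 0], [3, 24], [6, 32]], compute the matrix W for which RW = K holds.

W = [[0, 4], [-1, -4], [-3, -4]]

R is on the left of W, so left-multiply by R⁻¹: W = R⁻¹K.
R has determinant 6; R⁻¹ = [[1/2, 13/6, -3/2], [1/2, 11/6, -3/2], [1/2, 19/6, -5/2]].
W = R⁻¹K = [[1/2, 13/6, -3/2], [1/2, 11/6, -3/2], [1/2, 19/6, -5/2]] · [[5, 0], [3, 24], [6, 32]] = [[0, 4], [-1, -4], [-3, -4]].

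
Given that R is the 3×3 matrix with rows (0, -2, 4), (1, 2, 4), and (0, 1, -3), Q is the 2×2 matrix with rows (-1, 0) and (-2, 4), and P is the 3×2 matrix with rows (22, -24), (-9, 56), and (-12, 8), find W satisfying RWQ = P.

Left-multiply by R⁻¹ and right-multiply by Q⁻¹: W = R⁻¹PQ⁻¹.
det R = -2, so R⁻¹ = [[5, 1, 8], [-3/2, 0, -2], [-1/2, 0, -1]].
det Q = -4, so Q⁻¹ = [[-1, 0], [-1/2, 1/4]].
R⁻¹P = [[5, 0], [-9, 20], [1, 4]].
W = (R⁻¹P)Q⁻¹ = [[-5, 0], [-1, 5], [-3, 1]].

W = [[-5, 0], [-1, 5], [-3, 1]]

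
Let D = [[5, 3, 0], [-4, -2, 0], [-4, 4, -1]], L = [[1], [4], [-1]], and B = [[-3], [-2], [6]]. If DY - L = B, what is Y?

DY = B + L = [[-2], [2], [5]].
Since D multiplies Y on the left, Y = D⁻¹(B + L).
det D = -2, so D⁻¹ = [[-1, -3/2, 0], [2, 5/2, 0], [12, 16, -1]].
Y = D⁻¹(B + L) = [[-1], [1], [3]].

Y = [[-1], [1], [3]]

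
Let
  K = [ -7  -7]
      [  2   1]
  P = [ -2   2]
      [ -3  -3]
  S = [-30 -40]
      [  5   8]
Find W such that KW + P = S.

W = [[4, 5], [0, 1]]

KW = S − P = [[-28, -42], [8, 11]].
Since K multiplies W on the left, W = K⁻¹(S − P).
det K = 7; the adjugate gives K⁻¹ = [[1/7, 1], [-2/7, -1]].
W = K⁻¹(S − P) = [[4, 5], [0, 1]].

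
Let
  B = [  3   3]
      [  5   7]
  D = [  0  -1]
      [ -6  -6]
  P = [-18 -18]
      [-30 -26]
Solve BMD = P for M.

M = [[2, 1], [-2, 0]]

Left-multiply by B⁻¹ and right-multiply by D⁻¹: M = B⁻¹PD⁻¹.
det B = 6, so B⁻¹ = [[7/6, -1/2], [-5/6, 1/2]].
det D = -6; the adjugate gives D⁻¹ = [[1, -1/6], [-1, 0]].
B⁻¹P = [[-6, -8], [0, 2]].
M = (B⁻¹P)D⁻¹ = [[2, 1], [-2, 0]].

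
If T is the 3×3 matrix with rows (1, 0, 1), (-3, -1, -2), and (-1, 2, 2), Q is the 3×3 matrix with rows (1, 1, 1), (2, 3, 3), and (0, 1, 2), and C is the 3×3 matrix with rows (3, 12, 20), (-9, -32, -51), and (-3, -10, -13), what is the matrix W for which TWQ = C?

Isolating W: multiply by T⁻¹ from the left and Q⁻¹ from the right, so W = T⁻¹CQ⁻¹.
det T = -5, so T⁻¹ = [[-2/5, -2/5, -1/5], [-8/5, -3/5, 1/5], [7/5, 2/5, 1/5]].
det Q = 1; the adjugate gives Q⁻¹ = [[3, -1, 0], [-4, 2, -1], [2, -1, 1]].
T⁻¹C = [[3, 10, 15], [0, -2, -4], [0, 2, 5]].
W = (T⁻¹C)Q⁻¹ = [[-1, 2, 5], [0, 0, -2], [2, -1, 3]].

W = [[-1, 2, 5], [0, 0, -2], [2, -1, 3]]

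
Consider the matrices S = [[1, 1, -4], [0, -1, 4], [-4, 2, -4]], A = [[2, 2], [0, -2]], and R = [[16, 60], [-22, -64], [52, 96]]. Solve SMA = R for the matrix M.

M = [[-3, -1], [3, -5], [-2, 4]]

Isolating M: multiply by S⁻¹ from the left and A⁻¹ from the right, so M = S⁻¹RA⁻¹.
det S = -4; the adjugate gives S⁻¹ = [[1, 1, 0], [4, 5, 1], [1, 3/2, 1/4]].
det A = -4, so A⁻¹ = [[1/2, 1/2], [0, -1/2]].
S⁻¹R = [[-6, -4], [6, 16], [-4, -12]].
M = (S⁻¹R)A⁻¹ = [[-3, -1], [3, -5], [-2, 4]].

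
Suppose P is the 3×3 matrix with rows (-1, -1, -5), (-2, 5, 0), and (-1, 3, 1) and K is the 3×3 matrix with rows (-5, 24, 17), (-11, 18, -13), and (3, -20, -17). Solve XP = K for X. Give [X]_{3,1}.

4

P is on the right of X, so right-multiply by P⁻¹: X = KP⁻¹.
det P = -2, so P⁻¹ = [[-5/2, 7, -25/2], [-1, 3, -5], [1/2, -2, 7/2]].
X = KP⁻¹ = [[-5, 24, 17], [-11, 18, -13], [3, -20, -17]] · [[-5/2, 7, -25/2], [-1, 3, -5], [1/2, -2, 7/2]] = [[-3, 3, 2], [3, 3, 2], [4, -5, 3]].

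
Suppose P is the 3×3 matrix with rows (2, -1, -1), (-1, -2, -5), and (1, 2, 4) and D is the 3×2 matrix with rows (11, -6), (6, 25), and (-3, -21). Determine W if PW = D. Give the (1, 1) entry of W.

5

Since P multiplies W on the left, W = P⁻¹D.
P has determinant 5; P⁻¹ = [[2/5, 2/5, 3/5], [-1/5, 9/5, 11/5], [0, -1, -1]].
W = P⁻¹D = [[2/5, 2/5, 3/5], [-1/5, 9/5, 11/5], [0, -1, -1]] · [[11, -6], [6, 25], [-3, -21]] = [[5, -5], [2, 0], [-3, -4]].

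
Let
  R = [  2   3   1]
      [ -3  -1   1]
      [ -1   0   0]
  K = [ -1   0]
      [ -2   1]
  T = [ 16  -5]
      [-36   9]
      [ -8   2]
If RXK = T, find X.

X = [[-4, -2], [-1, -1], [5, 2]]

Left-multiply by R⁻¹ and right-multiply by K⁻¹: X = R⁻¹TK⁻¹.
R has determinant -4; R⁻¹ = [[0, 0, -1], [1/4, -1/4, 5/4], [1/4, 3/4, -7/4]].
det K = -1; the adjugate gives K⁻¹ = [[-1, 0], [-2, 1]].
R⁻¹T = [[8, -2], [3, -1], [-9, 2]].
X = (R⁻¹T)K⁻¹ = [[-4, -2], [-1, -1], [5, 2]].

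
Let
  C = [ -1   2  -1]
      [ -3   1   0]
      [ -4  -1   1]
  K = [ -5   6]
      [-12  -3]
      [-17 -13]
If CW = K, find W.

W = [[5, 2], [3, 3], [6, -2]]

Left-multiplying both sides by C⁻¹ gives W = C⁻¹K.
det C = -2; the adjugate gives C⁻¹ = [[-1/2, 1/2, -1/2], [-3/2, 5/2, -3/2], [-7/2, 9/2, -5/2]].
W = C⁻¹K = [[-1/2, 1/2, -1/2], [-3/2, 5/2, -3/2], [-7/2, 9/2, -5/2]] · [[-5, 6], [-12, -3], [-17, -13]] = [[5, 2], [3, 3], [6, -2]].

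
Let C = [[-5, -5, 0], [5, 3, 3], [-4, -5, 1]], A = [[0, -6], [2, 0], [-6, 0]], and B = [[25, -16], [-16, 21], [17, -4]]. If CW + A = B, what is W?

W = [[-3, 3], [-2, -1], [1, 3]]

CW = B − A = [[25, -10], [-18, 21], [23, -4]].
Since C multiplies W on the left, W = C⁻¹(B − A).
det C = -5; the adjugate gives C⁻¹ = [[-18/5, -1, 3], [17/5, 1, -3], [13/5, 1, -2]].
W = C⁻¹(B − A) = [[-3, 3], [-2, -1], [1, 3]].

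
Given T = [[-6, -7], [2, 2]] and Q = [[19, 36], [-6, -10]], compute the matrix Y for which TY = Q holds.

Y = [[-2, 1], [-1, -6]]

T is on the left of Y, so left-multiply by T⁻¹: Y = T⁻¹Q.
det T = 2, so T⁻¹ = [[1, 7/2], [-1, -3]].
Y = T⁻¹Q = [[1, 7/2], [-1, -3]] · [[19, 36], [-6, -10]] = [[-2, 1], [-1, -6]].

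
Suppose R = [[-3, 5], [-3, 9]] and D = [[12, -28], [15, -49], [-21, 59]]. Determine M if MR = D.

Right-multiplying both sides by R⁻¹ gives M = DR⁻¹.
det R = -12; the adjugate gives R⁻¹ = [[-3/4, 5/12], [-1/4, 1/4]].
M = DR⁻¹ = [[12, -28], [15, -49], [-21, 59]] · [[-3/4, 5/12], [-1/4, 1/4]] = [[-2, -2], [1, -6], [1, 6]].

M = [[-2, -2], [1, -6], [1, 6]]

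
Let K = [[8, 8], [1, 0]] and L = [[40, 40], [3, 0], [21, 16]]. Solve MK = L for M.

K is on the right of M, so right-multiply by K⁻¹: M = LK⁻¹.
det K = -8, so K⁻¹ = [[0, 1], [1/8, -1]].
M = LK⁻¹ = [[40, 40], [3, 0], [21, 16]] · [[0, 1], [1/8, -1]] = [[5, 0], [0, 3], [2, 5]].

M = [[5, 0], [0, 3], [2, 5]]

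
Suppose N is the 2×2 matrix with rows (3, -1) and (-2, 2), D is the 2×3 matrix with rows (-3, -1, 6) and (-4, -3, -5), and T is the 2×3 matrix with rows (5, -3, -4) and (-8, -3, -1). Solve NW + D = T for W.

NW = T − D = [[8, -2, -10], [-4, 0, 4]].
Since N multiplies W on the left, W = N⁻¹(T − D).
N has determinant 4; N⁻¹ = [[1/2, 1/4], [1/2, 3/4]].
W = N⁻¹(T − D) = [[3, -1, -4], [1, -1, -2]].

W = [[3, -1, -4], [1, -1, -2]]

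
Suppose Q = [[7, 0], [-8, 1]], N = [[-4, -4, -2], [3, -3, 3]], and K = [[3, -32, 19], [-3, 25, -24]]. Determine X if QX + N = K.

QX = K − N = [[7, -28, 21], [-6, 28, -27]].
Q is on the left of X, so left-multiply by Q⁻¹: X = Q⁻¹(K − N).
Q has determinant 7; Q⁻¹ = [[1/7, 0], [8/7, 1]].
X = Q⁻¹(K − N) = [[1, -4, 3], [2, -4, -3]].

X = [[1, -4, 3], [2, -4, -3]]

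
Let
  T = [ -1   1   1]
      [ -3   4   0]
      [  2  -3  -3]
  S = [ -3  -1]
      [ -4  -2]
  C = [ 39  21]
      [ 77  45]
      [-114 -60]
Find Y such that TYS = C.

Y = T⁻¹CS⁻¹ (apply T⁻¹ on the left and S⁻¹ on the right).
det T = 4, so T⁻¹ = [[-3, 0, -1], [-9/4, 1/4, -3/4], [1/4, -1/4, -1/4]].
det S = 2, so S⁻¹ = [[-1, 1/2], [2, -3/2]].
T⁻¹C = [[-3, -3], [17, 9], [19, 9]].
Y = (T⁻¹C)S⁻¹ = [[-3, 3], [1, -5], [-1, -4]].

Y = [[-3, 3], [1, -5], [-1, -4]]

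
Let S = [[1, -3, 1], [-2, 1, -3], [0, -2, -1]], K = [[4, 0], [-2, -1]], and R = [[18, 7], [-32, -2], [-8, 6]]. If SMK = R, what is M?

M = [[-4, -3], [0, 2], [5, 2]]

Left-multiply by S⁻¹ and right-multiply by K⁻¹: M = S⁻¹RK⁻¹.
det S = 3; the adjugate gives S⁻¹ = [[-7/3, -5/3, 8/3], [-2/3, -1/3, 1/3], [4/3, 2/3, -5/3]].
det K = -4, so K⁻¹ = [[1/4, 0], [-1/2, -1]].
S⁻¹R = [[-10, 3], [-4, -2], [16, -2]].
M = (S⁻¹R)K⁻¹ = [[-4, -3], [0, 2], [5, 2]].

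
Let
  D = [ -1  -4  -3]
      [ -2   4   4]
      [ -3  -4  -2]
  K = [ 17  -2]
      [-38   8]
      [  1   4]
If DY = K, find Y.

Since D multiplies Y on the left, Y = D⁻¹K.
det D = -4; the adjugate gives D⁻¹ = [[-2, -1, 1], [4, 7/4, -5/2], [-5, -2, 3]].
Y = D⁻¹K = [[-2, -1, 1], [4, 7/4, -5/2], [-5, -2, 3]] · [[17, -2], [-38, 8], [1, 4]] = [[5, 0], [-1, -4], [-6, 6]].

Y = [[5, 0], [-1, -4], [-6, 6]]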